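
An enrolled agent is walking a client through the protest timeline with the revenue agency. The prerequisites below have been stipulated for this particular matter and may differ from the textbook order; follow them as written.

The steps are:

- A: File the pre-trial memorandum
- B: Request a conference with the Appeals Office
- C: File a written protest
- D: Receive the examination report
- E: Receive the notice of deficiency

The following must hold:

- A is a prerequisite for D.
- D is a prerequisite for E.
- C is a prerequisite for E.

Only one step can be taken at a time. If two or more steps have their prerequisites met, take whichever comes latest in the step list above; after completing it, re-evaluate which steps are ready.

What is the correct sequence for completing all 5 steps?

C B A D E

C, B and A have no prerequisites; C is listed later, so C is first.
Ready: B and A. B is listed later → B.
A is the only step now ready → A.
D needed A, now all done → D.
That leaves E as the only ready step → E.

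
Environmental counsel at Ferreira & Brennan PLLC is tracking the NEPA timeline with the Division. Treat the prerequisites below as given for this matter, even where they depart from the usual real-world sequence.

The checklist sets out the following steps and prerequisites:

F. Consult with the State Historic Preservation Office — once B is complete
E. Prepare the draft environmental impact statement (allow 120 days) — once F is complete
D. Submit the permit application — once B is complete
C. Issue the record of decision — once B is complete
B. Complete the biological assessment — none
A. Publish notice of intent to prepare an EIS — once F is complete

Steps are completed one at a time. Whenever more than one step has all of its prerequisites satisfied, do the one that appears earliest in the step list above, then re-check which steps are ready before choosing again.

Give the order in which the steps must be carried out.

B is the only step with nothing outstanding, so it goes first.
F, D and C are all available; F is listed earlier → F.
E and A now also ready, so the ready set is {E, D, C, A}; E is listed earlier → E.
D, C and A are all available; D is listed earlier → D.
Ready: C and A. C is listed earlier → C.
Next only A has its prerequisites met → A.

B F E D C A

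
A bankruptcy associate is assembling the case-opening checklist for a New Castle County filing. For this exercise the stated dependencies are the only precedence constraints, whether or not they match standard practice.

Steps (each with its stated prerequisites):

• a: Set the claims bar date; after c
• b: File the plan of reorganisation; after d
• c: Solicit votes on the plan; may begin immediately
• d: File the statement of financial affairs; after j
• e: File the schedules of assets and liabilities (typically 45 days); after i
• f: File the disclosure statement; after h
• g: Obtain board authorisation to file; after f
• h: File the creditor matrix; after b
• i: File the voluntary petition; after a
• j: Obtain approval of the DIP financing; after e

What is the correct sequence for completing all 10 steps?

c is the only step with nothing outstanding, so it goes first.
a needed c, now all done → a.
That leaves i as the only ready step → i.
e needed i, now all done → e.
j needed e, now all done → j.
Next only d has its prerequisites met → d.
b needed d, now all done → b.
Next only h has its prerequisites met → h.
f is the only step now ready → f.
g is the only step now ready → g.

c a i e j d b h f g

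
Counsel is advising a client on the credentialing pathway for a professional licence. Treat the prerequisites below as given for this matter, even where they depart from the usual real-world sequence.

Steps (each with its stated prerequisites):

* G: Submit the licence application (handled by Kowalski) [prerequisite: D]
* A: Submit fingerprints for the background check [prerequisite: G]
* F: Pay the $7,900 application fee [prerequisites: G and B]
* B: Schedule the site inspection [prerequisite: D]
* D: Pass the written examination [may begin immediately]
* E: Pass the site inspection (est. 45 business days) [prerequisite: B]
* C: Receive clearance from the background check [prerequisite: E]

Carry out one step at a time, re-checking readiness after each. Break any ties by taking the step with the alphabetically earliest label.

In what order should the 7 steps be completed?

D, B, E, C, G, A, F

D has no prerequisites → D first.
Now B and G have their prerequisites met. B has the earlier label, so B next.
Ready: E and G. E has the earlier label → E.
Ready: C and G. C has the earlier label → C.
G is the only step now ready → G.
Ready: A and F. A has the earlier label → A.
F is the only step now ready → F.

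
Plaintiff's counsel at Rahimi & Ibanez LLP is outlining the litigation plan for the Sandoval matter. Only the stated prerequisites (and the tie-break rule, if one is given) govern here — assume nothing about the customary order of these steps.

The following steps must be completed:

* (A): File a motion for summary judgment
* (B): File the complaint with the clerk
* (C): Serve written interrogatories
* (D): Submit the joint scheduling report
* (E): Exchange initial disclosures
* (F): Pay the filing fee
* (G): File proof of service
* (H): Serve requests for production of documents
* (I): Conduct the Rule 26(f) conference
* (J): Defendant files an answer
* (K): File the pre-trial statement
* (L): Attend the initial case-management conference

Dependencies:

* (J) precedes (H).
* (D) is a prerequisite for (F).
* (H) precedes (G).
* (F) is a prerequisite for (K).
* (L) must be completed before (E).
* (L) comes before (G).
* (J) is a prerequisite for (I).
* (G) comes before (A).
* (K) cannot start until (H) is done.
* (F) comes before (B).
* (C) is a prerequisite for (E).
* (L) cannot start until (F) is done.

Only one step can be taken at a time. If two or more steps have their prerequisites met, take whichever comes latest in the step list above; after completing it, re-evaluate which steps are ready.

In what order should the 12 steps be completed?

(J), (I), (H), (D), (F), (L), (K), (G), (C), (E), (B), (A)

(J), (D) and (C) have no prerequisites; (J) is listed later, so (J) is first.
Ready: (I), (H), (D) and (C). (I) is listed later → (I).
(H), (D) and (C) are all available; (H) is listed later → (H).
Ready: (D) and (C). (D) is listed later → (D).
(F) now also ready, so the ready set is {(F), (C)}; (F) is listed later → (F).
(L), (K), (C) and (B) are all available; (L) is listed later → (L).
(K), (G), (C) and (B) are all available; (K) is listed later → (K).
Now (G), (C) and (B) have their prerequisites met. (G) is listed later, so (G) next.
(C), (B) and (A) are all available; (C) is listed later → (C).
(E), (B) and (A) are all available; (E) is listed later → (E).
(B) and (A) are both available; (B) is listed later → (B).
That leaves (A) as the only ready step → (A).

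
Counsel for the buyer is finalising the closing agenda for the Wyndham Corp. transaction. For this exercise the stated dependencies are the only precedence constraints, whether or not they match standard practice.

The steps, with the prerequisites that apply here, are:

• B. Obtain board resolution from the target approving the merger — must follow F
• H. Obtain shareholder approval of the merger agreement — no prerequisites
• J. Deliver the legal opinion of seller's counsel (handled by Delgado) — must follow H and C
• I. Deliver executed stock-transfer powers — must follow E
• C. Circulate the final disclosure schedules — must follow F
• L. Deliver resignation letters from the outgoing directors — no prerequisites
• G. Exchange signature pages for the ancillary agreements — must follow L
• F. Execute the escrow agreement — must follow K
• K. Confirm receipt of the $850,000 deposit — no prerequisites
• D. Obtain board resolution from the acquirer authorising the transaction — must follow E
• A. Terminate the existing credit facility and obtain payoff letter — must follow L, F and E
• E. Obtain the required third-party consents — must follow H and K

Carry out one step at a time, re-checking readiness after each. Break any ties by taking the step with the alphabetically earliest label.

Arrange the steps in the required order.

H, K, E, D, F, B, C, I, J, L, A, G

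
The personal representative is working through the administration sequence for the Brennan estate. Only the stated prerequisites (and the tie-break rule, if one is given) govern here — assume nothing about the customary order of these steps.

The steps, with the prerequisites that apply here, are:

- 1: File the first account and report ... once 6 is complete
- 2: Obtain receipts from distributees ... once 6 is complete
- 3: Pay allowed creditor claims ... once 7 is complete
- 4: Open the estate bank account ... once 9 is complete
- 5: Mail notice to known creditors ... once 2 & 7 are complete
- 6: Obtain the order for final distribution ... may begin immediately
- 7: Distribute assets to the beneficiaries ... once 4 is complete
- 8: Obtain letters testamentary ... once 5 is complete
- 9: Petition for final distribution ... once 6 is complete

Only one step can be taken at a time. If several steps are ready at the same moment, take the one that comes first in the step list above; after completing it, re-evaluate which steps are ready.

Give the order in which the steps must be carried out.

6 → 1 → 2 → 9 → 4 → 7 → 3 → 5 → 8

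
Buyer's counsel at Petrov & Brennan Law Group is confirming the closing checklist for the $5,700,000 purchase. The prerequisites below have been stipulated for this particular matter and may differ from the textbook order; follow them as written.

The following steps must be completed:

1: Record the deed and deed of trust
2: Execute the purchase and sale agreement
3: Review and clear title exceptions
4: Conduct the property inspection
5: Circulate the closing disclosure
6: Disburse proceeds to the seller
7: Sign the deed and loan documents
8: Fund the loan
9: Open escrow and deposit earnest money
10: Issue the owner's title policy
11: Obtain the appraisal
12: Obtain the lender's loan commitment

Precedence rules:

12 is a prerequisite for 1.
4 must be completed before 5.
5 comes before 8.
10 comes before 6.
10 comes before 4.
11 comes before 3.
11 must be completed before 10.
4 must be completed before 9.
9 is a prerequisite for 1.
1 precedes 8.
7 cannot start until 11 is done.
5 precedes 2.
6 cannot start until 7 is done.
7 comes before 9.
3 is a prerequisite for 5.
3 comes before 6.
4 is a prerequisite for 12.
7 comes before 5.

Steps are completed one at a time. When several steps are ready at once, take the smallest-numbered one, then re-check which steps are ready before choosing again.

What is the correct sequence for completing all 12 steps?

Only 11 has no prerequisites, so it is first.
3, 7 and 10 are all available; 3 has the earlier label → 3.
Ready: 7 and 10. 7 has the earlier label → 7.
10 needed 11, now all done → 10.
4 and 6 are both available; 4 has the earlier label → 4.
Now 5, 6, 9 and 12 have their prerequisites met. 5 has the earlier label, so 5 next.
2 now also ready, so the ready set is {2, 6, 9, 12}; 2 has the earlier label → 2.
Now 6, 9 and 12 have their prerequisites met. 6 has the earlier label, so 6 next.
Now 9 and 12 have their prerequisites met. 9 has the earlier label, so 9 next.
12 needed 4, now all done → 12.
That leaves 1 as the only ready step → 1.
8 is the only step now ready → 8.

11 3 7 10 4 5 2 6 9 12 1 8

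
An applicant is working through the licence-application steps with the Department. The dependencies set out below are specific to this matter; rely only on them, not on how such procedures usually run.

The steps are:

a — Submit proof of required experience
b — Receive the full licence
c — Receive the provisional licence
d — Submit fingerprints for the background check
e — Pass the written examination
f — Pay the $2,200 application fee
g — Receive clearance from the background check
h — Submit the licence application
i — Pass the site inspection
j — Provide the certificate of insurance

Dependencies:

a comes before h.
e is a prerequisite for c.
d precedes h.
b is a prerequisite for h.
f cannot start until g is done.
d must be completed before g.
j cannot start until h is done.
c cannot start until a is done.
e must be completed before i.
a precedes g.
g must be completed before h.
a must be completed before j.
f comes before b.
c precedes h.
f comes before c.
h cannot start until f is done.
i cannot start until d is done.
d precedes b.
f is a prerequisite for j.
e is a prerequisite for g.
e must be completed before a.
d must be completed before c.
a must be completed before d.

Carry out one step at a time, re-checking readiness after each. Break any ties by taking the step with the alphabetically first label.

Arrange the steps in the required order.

e, a, d, g, f, b, c, h, i, j

e has no prerequisites → e first.
That leaves a as the only ready step → a.
Next only d has its prerequisites met → d.
Ready: g and i. g has the earlier label → g.
f now also ready, so the ready set is {f, i}; f has the earlier label → f.
Now b, c and i have their prerequisites met. b has the earlier label, so b next.
c and i are both available; c has the earlier label → c.
Ready: h and i. h has the earlier label → h.
i and j are both available; i has the earlier label → i.
j needed a, f and h, now all done → j.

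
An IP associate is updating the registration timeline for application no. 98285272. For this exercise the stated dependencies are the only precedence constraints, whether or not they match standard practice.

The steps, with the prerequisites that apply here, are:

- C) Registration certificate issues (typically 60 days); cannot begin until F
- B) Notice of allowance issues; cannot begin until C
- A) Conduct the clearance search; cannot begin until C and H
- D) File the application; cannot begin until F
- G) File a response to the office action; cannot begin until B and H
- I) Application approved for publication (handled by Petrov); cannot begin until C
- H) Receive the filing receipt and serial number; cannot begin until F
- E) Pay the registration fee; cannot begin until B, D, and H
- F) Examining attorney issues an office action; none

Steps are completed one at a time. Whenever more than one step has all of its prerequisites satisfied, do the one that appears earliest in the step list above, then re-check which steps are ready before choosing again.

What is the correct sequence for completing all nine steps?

F → C → B → D → I → H → A → G → E

Only F has no prerequisites, so it is first.
Now C, D and H have their prerequisites met. C is listed earlier, so C next.
B and I now also ready, so the ready set is {B, D, I, H}; B is listed earlier → B.
D, I and H are all available; D is listed earlier → D.
Now I and H have their prerequisites met. I is listed earlier, so I next.
That leaves H as the only ready step → H.
Now A, G and E have their prerequisites met. A is listed earlier, so A next.
Now G and E have their prerequisites met. G is listed earlier, so G next.
Next only E has its prerequisites met → E.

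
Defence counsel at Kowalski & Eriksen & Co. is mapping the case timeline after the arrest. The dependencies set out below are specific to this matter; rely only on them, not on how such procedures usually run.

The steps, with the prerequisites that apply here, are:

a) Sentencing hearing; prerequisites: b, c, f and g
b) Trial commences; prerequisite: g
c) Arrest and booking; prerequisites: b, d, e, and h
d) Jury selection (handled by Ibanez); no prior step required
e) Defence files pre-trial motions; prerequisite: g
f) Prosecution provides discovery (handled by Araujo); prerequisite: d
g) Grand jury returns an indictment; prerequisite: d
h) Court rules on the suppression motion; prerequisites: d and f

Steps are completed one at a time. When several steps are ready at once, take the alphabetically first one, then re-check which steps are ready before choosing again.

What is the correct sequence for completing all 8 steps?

d → f → g → b → e → h → c → a

d has no prerequisites → d first.
f and g are both available; f has the earlier label → f.
Ready: g and h. g has the earlier label → g.
b, e and h are all available; b has the earlier label → b.
Ready: e and h. e has the earlier label → e.
That leaves h as the only ready step → h.
c is the only step now ready → c.
a is the only step now ready → a.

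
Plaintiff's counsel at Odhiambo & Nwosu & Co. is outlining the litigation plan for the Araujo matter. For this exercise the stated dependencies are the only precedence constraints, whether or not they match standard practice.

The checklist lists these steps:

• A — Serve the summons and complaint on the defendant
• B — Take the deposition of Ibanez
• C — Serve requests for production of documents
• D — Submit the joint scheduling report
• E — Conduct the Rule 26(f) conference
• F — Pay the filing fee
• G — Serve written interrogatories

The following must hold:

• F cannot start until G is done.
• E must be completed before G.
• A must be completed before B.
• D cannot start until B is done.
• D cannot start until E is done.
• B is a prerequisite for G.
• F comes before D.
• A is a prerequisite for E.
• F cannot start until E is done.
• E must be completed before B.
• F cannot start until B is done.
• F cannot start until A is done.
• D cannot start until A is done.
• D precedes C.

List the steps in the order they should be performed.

A, E, B, G, F, D, C

Only A has no prerequisites, so it is first.
E is the only step now ready → E.
That leaves B as the only ready step → B.
G is the only step now ready → G.
Next only F has its prerequisites met → F.
That leaves D as the only ready step → D.
C needed D, now all done → C.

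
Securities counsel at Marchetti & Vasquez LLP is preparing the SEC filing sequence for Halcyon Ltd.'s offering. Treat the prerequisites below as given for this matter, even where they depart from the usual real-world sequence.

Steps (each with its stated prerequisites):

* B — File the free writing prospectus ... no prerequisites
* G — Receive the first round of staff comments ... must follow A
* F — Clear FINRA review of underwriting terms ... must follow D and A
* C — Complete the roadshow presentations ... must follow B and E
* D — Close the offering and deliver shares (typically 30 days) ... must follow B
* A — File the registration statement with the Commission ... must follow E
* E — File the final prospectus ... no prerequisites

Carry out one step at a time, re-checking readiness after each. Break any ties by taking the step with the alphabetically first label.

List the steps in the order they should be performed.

B, D, E, A, C, F, G

Nothing is required for B and E. B has the earlier label → B first.
Ready: D and E. D has the earlier label → D.
Next only E has its prerequisites met → E.
Ready: A and C. A has the earlier label → A.
C, F and G are all available; C has the earlier label → C.
Ready: F and G. F has the earlier label → F.
Next only G has its prerequisites met → G.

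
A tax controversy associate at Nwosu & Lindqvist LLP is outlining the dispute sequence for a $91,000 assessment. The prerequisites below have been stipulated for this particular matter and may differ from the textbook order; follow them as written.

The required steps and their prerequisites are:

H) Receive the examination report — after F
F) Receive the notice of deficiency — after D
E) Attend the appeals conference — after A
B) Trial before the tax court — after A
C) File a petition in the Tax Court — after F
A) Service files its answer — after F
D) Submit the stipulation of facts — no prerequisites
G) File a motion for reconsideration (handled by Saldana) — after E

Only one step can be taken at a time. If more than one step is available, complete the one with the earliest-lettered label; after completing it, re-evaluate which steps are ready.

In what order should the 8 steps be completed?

Only D has no prerequisites, so it is first.
F is the only step now ready → F.
A, C and H are all available; A has the earlier label → A.
B and E now also ready, so the ready set is {B, C, E, H}; B has the earlier label → B.
C, E and H are all available; C has the earlier label → C.
Ready: E and H. E has the earlier label → E.
Now G and H have their prerequisites met. G has the earlier label, so G next.
That leaves H as the only ready step → H.

D → F → A → B → C → E → G → H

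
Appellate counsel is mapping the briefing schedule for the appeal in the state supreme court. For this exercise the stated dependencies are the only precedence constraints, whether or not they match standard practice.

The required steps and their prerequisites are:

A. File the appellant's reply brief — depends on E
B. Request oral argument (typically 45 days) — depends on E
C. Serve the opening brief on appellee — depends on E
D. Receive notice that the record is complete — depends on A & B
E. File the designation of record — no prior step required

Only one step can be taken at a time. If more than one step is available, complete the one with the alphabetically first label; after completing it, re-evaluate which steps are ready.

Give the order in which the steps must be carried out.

E, A, B, C, D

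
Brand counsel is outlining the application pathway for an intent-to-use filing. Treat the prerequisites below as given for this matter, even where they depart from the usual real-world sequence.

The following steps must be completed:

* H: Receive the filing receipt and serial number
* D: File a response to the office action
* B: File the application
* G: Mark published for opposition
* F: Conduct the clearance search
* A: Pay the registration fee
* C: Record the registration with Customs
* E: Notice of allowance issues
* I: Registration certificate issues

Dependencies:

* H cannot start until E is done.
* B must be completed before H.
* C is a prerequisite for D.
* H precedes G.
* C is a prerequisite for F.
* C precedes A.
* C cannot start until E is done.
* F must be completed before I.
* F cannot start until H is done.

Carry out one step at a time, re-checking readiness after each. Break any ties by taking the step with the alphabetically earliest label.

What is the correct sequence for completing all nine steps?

B and E have no prerequisites; B has the earlier label, so B is first.
Next only E has its prerequisites met → E.
C and H are both available; C has the earlier label → C.
A, D and H are all available; A has the earlier label → A.
Now D and H have their prerequisites met. D has the earlier label, so D next.
Next only H has its prerequisites met → H.
F and G are both available; F has the earlier label → F.
Now G and I have their prerequisites met. G has the earlier label, so G next.
I is the only step now ready → I.

B → E → C → A → D → H → F → G → I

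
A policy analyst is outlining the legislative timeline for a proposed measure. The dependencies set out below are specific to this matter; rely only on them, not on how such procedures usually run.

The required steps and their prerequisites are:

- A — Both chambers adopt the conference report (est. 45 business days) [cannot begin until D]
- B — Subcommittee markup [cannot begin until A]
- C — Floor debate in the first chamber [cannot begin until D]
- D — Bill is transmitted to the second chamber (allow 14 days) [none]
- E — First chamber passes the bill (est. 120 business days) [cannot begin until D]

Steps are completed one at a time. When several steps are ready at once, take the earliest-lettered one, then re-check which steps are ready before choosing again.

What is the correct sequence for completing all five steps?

Only D has no prerequisites, so it is first.
A, C and E are all available; A has the earlier label → A.
B now also ready, so the ready set is {B, C, E}; B has the earlier label → B.
Now C and E have their prerequisites met. C has the earlier label, so C next.
E needed D, now all done → E.

D → A → B → C → E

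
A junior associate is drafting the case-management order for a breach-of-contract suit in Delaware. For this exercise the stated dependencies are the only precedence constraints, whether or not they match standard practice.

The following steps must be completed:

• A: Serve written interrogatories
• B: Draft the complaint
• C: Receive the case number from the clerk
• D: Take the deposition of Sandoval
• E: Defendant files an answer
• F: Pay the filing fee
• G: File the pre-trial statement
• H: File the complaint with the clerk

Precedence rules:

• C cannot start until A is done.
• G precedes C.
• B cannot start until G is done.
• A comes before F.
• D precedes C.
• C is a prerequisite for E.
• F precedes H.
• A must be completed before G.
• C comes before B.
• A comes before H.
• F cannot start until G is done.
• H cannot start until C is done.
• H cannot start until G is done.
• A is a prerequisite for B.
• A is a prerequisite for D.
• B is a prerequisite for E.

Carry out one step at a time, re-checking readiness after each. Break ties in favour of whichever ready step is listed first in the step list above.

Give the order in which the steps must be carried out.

A → D → G → C → B → E → F → H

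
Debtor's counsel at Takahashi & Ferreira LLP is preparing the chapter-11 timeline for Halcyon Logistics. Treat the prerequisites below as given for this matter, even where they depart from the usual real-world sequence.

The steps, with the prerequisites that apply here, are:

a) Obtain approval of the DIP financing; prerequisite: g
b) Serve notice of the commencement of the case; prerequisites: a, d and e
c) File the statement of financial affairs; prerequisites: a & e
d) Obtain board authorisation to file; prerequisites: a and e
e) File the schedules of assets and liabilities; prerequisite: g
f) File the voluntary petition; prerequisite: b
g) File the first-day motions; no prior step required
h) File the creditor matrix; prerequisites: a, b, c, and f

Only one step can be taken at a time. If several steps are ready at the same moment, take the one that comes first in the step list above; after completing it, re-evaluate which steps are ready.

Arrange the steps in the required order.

Only g has no prerequisites, so it is first.
Now a and e have their prerequisites met. a is listed earlier, so a next.
That leaves e as the only ready step → e.
c and d are both available; c is listed earlier → c.
That leaves d as the only ready step → d.
b needed a, d and e, now all done → b.
That leaves f as the only ready step → f.
h needed a, b, c and f, now all done → h.

g, a, e, c, d, b, f, h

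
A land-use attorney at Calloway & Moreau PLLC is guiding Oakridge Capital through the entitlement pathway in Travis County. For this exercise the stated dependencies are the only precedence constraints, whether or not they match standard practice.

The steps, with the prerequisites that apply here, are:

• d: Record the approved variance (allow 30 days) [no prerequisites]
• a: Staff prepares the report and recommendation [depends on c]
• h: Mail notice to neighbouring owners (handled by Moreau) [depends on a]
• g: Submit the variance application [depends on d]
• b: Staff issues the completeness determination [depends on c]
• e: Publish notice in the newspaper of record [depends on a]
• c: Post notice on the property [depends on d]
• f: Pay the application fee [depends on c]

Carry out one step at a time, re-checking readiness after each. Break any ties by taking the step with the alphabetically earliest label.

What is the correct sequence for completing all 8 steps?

d, c, a, b, e, f, g, h

d is the only step with nothing outstanding, so it goes first.
Now c and g have their prerequisites met. c has the earlier label, so c next.
a, b and f now also ready, so the ready set is {a, b, f, g}; a has the earlier label → a.
Ready: b, e, f, g and h. b has the earlier label → b.
e, f, g and h are all available; e has the earlier label → e.
f, g and h are all available; f has the earlier label → f.
g and h are both available; g has the earlier label → g.
h needed a, now all done → h.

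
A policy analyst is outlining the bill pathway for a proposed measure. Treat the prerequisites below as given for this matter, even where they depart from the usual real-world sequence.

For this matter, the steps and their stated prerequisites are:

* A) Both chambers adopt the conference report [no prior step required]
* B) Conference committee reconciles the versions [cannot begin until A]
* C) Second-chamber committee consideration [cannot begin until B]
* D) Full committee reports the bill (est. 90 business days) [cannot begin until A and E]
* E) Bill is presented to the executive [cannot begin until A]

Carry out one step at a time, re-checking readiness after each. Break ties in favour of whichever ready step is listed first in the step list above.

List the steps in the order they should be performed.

A B C E D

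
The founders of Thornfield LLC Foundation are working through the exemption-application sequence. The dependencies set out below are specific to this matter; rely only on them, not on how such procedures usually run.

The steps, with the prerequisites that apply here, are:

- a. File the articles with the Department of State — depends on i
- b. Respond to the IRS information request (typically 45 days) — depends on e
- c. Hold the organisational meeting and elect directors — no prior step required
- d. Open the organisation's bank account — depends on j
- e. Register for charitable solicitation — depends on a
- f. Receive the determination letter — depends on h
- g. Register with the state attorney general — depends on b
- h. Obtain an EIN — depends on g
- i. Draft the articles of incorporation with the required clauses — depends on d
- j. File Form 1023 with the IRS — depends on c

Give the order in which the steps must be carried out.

Only c has no prerequisites, so it is first.
j needed c, now all done → j.
Next only d has its prerequisites met → d.
i is the only step now ready → i.
That leaves a as the only ready step → a.
e needed a, now all done → e.
b is the only step now ready → b.
Next only g has its prerequisites met → g.
That leaves h as the only ready step → h.
Next only f has its prerequisites met → f.

c j d i a e b g h f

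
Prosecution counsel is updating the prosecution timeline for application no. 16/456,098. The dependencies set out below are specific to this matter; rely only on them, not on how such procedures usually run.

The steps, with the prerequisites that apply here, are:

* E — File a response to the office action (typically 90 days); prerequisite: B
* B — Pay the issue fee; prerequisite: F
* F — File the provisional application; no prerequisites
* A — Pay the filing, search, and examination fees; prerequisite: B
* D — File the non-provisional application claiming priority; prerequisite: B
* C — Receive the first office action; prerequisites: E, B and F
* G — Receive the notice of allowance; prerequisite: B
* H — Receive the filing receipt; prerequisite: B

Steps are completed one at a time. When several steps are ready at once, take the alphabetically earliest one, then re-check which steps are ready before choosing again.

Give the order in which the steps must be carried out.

F is the only step with nothing outstanding, so it goes first.
B is the only step now ready → B.
Ready: A, D, E, G and H. A has the earlier label → A.
D, E, G and H are all available; D has the earlier label → D.
Now E, G and H have their prerequisites met. E has the earlier label, so E next.
C now also ready, so the ready set is {C, G, H}; C has the earlier label → C.
Now G and H have their prerequisites met. G has the earlier label, so G next.
H needed B, now all done → H.

F → B → A → D → E → C → G → H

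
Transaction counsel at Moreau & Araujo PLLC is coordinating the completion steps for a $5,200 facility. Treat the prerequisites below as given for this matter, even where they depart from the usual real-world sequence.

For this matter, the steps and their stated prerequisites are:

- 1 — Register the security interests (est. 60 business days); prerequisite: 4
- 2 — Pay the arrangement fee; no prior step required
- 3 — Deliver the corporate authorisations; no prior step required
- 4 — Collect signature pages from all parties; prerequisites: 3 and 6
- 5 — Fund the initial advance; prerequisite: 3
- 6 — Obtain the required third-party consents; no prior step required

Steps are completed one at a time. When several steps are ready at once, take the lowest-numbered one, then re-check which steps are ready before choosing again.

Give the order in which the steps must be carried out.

2, 3, 5, 6, 4, 1

Nothing is required for 2, 3 and 6. 2 has the earlier label → 2 first.
Now 3 and 6 have their prerequisites met. 3 has the earlier label, so 3 next.
5 now also ready, so the ready set is {5, 6}; 5 has the earlier label → 5.
6 is the only step now ready → 6.
4 needed 3 and 6, now all done → 4.
1 needed 4, now all done → 1.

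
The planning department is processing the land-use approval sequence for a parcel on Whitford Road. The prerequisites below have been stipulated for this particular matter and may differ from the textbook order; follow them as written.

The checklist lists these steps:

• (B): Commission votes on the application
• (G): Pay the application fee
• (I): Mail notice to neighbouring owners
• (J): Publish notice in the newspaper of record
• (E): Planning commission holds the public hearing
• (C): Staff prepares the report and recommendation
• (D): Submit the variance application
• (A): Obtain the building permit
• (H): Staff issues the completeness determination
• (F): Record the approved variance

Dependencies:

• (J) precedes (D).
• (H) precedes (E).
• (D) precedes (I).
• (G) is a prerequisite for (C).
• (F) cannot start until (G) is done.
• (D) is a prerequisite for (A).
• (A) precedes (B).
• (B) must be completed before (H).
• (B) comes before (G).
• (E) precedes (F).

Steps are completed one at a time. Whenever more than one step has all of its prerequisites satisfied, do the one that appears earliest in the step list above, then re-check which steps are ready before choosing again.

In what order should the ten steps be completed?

(J) has no prerequisites → (J) first.
Next only (D) has its prerequisites met → (D).
Now (I) and (A) have their prerequisites met. (I) is listed earlier, so (I) next.
That leaves (A) as the only ready step → (A).
(B) is the only step now ready → (B).
(G) and (H) are both available; (G) is listed earlier → (G).
Now (C) and (H) have their prerequisites met. (C) is listed earlier, so (C) next.
That leaves (H) as the only ready step → (H).
(E) needed (H), now all done → (E).
(F) is the only step now ready → (F).

(J), (D), (I), (A), (B), (G), (C), (H), (E), (F)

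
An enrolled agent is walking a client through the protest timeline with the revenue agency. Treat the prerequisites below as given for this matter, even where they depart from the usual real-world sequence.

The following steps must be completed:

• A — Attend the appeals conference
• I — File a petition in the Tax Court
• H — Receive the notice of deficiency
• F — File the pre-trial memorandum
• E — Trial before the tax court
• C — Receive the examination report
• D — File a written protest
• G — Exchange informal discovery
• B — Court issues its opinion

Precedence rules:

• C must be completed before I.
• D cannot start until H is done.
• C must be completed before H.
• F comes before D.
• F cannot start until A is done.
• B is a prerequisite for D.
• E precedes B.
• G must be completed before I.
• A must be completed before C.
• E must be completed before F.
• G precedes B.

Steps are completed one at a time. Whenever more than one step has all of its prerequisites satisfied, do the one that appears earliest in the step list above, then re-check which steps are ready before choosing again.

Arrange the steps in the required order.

Nothing is required for A, E and G. A is listed earlier → A first.
C now also ready, so the ready set is {E, C, G}; E is listed earlier → E.
Now F, C and G have their prerequisites met. F is listed earlier, so F next.
Now C and G have their prerequisites met. C is listed earlier, so C next.
H and G are both available; H is listed earlier → H.
G is the only step now ready → G.
I and B are both available; I is listed earlier → I.
B needed E and G, now all done → B.
D is the only step now ready → D.

A → E → F → C → H → G → I → B → D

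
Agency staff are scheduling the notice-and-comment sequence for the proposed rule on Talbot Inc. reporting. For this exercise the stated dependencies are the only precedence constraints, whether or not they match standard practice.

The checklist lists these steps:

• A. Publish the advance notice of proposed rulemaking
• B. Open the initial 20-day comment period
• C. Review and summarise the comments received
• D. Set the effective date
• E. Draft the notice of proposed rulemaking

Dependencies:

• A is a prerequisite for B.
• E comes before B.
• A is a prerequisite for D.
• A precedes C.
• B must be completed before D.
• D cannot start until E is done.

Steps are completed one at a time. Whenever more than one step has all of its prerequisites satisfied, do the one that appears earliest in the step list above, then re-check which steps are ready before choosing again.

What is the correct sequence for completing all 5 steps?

A, C, E, B, D

Nothing is required for A and E. A is listed earlier → A first.
C now also ready, so the ready set is {C, E}; C is listed earlier → C.
That leaves E as the only ready step → E.
That leaves B as the only ready step → B.
D is the only step now ready → D.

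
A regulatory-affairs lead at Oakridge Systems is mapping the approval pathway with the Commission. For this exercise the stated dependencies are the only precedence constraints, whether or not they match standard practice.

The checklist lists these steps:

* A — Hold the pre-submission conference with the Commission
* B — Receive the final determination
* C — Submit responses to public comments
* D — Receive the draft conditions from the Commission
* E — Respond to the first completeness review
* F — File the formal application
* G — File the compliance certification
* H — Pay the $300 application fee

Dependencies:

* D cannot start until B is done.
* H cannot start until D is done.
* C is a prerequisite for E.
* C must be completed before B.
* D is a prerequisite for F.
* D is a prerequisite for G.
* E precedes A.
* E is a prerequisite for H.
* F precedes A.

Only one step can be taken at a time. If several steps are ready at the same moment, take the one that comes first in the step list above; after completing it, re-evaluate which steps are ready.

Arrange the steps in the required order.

C, B, D, E, F, A, G, H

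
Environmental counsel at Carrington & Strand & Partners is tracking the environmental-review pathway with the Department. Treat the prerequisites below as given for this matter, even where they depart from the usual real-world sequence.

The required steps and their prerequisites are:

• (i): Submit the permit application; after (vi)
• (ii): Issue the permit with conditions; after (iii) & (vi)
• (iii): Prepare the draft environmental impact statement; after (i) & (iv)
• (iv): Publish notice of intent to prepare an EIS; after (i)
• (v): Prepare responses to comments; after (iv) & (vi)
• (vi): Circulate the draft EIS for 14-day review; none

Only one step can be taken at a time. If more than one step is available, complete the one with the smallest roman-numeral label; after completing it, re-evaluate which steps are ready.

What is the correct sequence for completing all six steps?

(vi) (i) (iv) (iii) (ii) (v)

Only (vi) has no prerequisites, so it is first.
(i) needed (vi), now all done → (i).
Next only (iv) has its prerequisites met → (iv).
Ready: (iii) and (v). (iii) has the earlier label → (iii).
Now (ii) and (v) have their prerequisites met. (ii) has the earlier label, so (ii) next.
Next only (v) has its prerequisites met → (v).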